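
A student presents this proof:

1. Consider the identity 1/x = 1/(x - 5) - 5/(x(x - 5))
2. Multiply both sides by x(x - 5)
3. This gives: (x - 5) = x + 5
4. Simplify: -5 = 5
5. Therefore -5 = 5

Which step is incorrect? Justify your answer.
Step 3: This gives: (x - 5) = x + 5

Step 3 makes a sign error when clearing denominators. Multiplying -5/(x(x - 5)) by x(x - 5) gives -5, not +5. The correct result is (x - 5) = x - 5, which is trivially true, not (x - 5) = x + 5. (Step 1 is a valid identity: 1/(x - 5) - 5/(x(x - 5)) = (x - 5)/(x(x - 5)) = 1/x.)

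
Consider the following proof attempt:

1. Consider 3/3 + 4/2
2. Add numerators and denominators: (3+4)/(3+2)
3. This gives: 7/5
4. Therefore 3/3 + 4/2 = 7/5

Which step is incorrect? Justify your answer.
Step 2: Add numerators and denominators: (3+4)/(3+2)

Step 2 incorrectly adds fractions by separately adding numerators and denominators. This is wrong. The correct method requires a common denominator: 3/3 + 4/2 = (3×2 + 4×3)/(3×2) = 18/6 = 3. The method used gives 7/5, which is different.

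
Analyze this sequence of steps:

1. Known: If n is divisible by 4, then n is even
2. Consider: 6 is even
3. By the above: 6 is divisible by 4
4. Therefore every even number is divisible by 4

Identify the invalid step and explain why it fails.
Step 3: By the above: 6 is divisible by 4

Step 3 commits the fallacy of affirming the consequent. The known fact 'divisible by 4 → even' does NOT imply 'even → divisible by 4'. That would be the converse, which is false. For example, 6 is even but 6 ÷ 4 = 1.50, which is not an integer.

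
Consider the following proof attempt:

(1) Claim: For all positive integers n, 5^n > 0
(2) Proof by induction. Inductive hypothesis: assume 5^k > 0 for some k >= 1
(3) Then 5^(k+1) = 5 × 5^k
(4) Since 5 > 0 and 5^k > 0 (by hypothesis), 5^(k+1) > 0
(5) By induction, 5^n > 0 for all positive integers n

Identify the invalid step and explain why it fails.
Step 5: By induction, 5^n > 0 for all positive integers n

Step 5 concludes the proof by induction, but no base case was ever established. A valid induction proof requires: (1) a base case proving 5^1 > 0, and (2) an inductive step showing IF 5^k > 0 THEN 5^(k+1) > 0. Steps 2-4 correctly establish the inductive step, but without the base case the conclusion in step 5 does not follow.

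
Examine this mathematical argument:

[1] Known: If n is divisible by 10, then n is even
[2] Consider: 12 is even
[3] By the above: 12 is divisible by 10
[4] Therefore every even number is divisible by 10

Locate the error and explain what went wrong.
Step 3: By the above: 12 is divisible by 10

Step 3 commits the fallacy of affirming the consequent. The known fact 'divisible by 10 → even' does NOT imply 'even → divisible by 10'. That would be the converse, which is false. For example, 12 is even but 12 ÷ 10 = 1.20, which is not an integer.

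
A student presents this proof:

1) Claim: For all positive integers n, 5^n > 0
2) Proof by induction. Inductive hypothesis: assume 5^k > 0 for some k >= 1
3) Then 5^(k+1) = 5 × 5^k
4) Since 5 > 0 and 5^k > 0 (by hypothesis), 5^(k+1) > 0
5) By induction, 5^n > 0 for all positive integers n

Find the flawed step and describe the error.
Step 5: By induction, 5^n > 0 for all positive integers n

Step 5 concludes the proof by induction, but no base case was ever established. A valid induction proof requires: (1) a base case proving 5^1 > 0, and (2) an inductive step showing IF 5^k > 0 THEN 5^(k+1) > 0. Steps 2-4 correctly establish the inductive step, but without the base case the conclusion in step 5 does not follow.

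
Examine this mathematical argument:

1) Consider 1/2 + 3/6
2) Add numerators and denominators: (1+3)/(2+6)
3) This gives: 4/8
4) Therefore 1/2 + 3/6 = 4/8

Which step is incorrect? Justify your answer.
Step 2: Add numerators and denominators: (1+3)/(2+6)

Step 2 incorrectly adds fractions by separately adding numerators and denominators. This is wrong. The correct method requires a common denominator: 1/2 + 3/6 = (1×6 + 3×2)/(2×6) = 12/12 = 1. The method used gives 4/8, which is different.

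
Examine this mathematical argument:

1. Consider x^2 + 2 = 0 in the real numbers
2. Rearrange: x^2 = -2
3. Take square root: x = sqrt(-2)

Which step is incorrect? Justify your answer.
Step 3: Take square root: x = sqrt(-2)

Step 3 takes the square root of -2, which is negative. In the real number system, the square root of a negative number is undefined. The equation x^2 + 2 = 0 has no real solutions. Square roots of negative numbers only exist in the complex numbers.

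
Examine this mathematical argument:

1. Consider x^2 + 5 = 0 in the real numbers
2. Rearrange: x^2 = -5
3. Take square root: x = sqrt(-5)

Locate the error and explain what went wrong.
Step 3: Take square root: x = sqrt(-5)

Step 3 takes the square root of -5, which is negative. In the real number system, the square root of a negative number is undefined. The equation x^2 + 5 = 0 has no real solutions. Square roots of negative numbers only exist in the complex numbers.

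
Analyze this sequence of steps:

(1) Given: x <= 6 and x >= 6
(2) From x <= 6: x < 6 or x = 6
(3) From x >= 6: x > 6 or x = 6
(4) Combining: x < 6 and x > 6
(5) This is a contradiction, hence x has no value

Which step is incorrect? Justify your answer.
Step 4: Combining: x < 6 and x > 6

Step 4 incorrectly combines the conditions. From x <= 6 and x >= 6, the intersection is x = 6. The error treats the 'or' cases as 'and' requirements. The correct conclusion is that x = 6 is the unique solution, not that no solution exists.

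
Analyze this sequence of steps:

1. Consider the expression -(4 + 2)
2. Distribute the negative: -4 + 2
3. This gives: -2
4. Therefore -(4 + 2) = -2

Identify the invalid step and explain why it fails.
Step 2: Distribute the negative: -4 + 2

Step 2 incorrectly distributes the negative sign. The correct distribution is -(4 + 2) = -4 - 2 = -6. The negative must be applied to both terms, not just the first. The error treats -(4 + 2) as -4 + 2, which equals -2 instead of -6.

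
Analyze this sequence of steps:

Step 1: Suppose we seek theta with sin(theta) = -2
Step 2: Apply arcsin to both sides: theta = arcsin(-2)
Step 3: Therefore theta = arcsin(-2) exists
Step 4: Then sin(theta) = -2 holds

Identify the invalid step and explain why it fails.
Step 2: Apply arcsin to both sides: theta = arcsin(-2)

Step 2 applies arcsin to -2. However, arcsin(x) is only defined for x in [-1, 1] because sin(theta) can only produce values in that range. Since |-2| > 1, arcsin(-2) is undefined. There is no angle whose sine equals -2.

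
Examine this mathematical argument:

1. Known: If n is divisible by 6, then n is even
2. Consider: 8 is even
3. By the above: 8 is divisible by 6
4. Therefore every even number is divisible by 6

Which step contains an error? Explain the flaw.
Step 3: By the above: 8 is divisible by 6

Step 3 commits the fallacy of affirming the consequent. The known fact 'divisible by 6 → even' does NOT imply 'even → divisible by 6'. That would be the converse, which is false. For example, 8 is even but 8 ÷ 6 = 1.33, which is not an integer.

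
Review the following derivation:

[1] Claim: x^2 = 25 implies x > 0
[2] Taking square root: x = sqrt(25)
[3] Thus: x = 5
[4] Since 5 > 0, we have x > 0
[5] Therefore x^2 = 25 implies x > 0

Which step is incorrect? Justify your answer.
Step 2: Taking square root: x = sqrt(25)

Step 2 takes the square root and assumes the positive root only. The equation x^2 = 25 actually has two solutions: x = 5 and x = -5. The proof silently assumes x > 0 without justification, then uses this assumption to conclude x > 0, which is circular. The counterexample x = -5 shows the claim is false.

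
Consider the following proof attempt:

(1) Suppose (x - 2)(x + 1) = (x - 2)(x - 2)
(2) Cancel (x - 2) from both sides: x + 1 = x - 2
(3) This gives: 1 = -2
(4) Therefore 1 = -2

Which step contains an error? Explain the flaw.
Step 2: Cancel (x - 2) from both sides: x + 1 = x - 2

Step 2 cancels (x - 2) from both sides. This is only valid if (x - 2) ≠ 0, i.e., x ≠ 2. When x = 2, both sides equal zero regardless of the other factors. The correct approach requires considering x = 2 as a separate case.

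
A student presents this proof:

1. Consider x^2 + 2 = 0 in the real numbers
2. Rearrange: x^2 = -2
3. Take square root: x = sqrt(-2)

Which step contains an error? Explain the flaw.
Step 3: Take square root: x = sqrt(-2)

Step 3 takes the square root of -2, which is negative. In the real number system, the square root of a negative number is undefined. The equation x^2 + 2 = 0 has no real solutions. Square roots of negative numbers only exist in the complex numbers.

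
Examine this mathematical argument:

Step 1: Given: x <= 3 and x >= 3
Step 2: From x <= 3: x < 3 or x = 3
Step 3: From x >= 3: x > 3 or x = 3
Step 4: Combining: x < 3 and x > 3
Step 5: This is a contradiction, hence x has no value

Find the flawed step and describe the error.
Step 4: Combining: x < 3 and x > 3

Step 4 incorrectly combines the conditions. From x <= 3 and x >= 3, the intersection is x = 3. The error treats the 'or' cases as 'and' requirements. The correct conclusion is that x = 3 is the unique solution, not that no solution exists.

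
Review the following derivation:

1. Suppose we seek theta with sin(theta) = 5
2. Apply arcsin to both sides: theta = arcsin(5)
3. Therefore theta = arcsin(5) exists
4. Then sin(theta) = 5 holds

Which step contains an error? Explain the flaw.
Step 2: Apply arcsin to both sides: theta = arcsin(5)

Step 2 applies arcsin to 5. However, arcsin(x) is only defined for x in [-1, 1] because sin(theta) can only produce values in that range. Since |5| > 1, arcsin(5) is undefined. There is no angle whose sine equals 5.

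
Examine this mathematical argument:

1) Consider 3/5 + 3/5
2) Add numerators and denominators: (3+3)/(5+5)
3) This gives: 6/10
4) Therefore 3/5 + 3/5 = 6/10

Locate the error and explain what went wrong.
Step 2: Add numerators and denominators: (3+3)/(5+5)

Step 2 incorrectly adds fractions by separately adding numerators and denominators. This is wrong. The correct method requires a common denominator: 3/5 + 3/5 = (3×5 + 3×5)/(5×5) = 30/25 = 6/5. The method used gives 6/10, which is different.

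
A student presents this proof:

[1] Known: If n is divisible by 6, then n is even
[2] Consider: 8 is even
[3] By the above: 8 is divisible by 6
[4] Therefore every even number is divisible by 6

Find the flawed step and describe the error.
Step 3: By the above: 8 is divisible by 6

Step 3 commits the fallacy of affirming the consequent. The known fact 'divisible by 6 → even' does NOT imply 'even → divisible by 6'. That would be the converse, which is false. For example, 8 is even but 8 ÷ 6 = 1.33, which is not an integer.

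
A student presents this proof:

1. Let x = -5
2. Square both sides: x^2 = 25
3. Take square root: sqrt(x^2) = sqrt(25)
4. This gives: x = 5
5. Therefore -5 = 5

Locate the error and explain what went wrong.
Step 4: This gives: x = 5

Step 4 incorrectly states that sqrt(x^2) = x. The correct identity is sqrt(x^2) = |x|. Since x = -5 < 0, we have sqrt(x^2) = |-5| = 5, not x = -5.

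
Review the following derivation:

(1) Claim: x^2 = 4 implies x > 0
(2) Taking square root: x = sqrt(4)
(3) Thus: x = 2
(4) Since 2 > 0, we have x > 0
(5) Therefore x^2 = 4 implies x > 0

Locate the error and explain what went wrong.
Step 2: Taking square root: x = sqrt(4)

Step 2 takes the square root and assumes the positive root only. The equation x^2 = 4 actually has two solutions: x = 2 and x = -2. The proof silently assumes x > 0 without justification, then uses this assumption to conclude x > 0, which is circular. The counterexample x = -2 shows the claim is false.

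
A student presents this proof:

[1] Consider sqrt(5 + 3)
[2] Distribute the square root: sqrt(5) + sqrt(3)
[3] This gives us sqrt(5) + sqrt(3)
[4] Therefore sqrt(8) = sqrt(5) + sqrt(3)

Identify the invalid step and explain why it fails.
Step 2: Distribute the square root: sqrt(5) + sqrt(3)

Step 2 incorrectly 'distributes' the square root over addition. The square root function does not distribute: sqrt(a + b) ≠ sqrt(a) + sqrt(b). In fact, sqrt(5 + 3) = sqrt(8) ≈ 2.8284, while sqrt(5) + sqrt(3) ≈ 3.9681.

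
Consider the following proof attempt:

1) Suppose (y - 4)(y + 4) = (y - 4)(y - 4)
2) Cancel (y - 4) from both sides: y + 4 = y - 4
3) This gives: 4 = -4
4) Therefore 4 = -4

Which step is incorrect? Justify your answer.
Step 2: Cancel (y - 4) from both sides: y + 4 = y - 4

Step 2 cancels (y - 4) from both sides. This is only valid if (y - 4) ≠ 0, i.e., y ≠ 4. When y = 4, both sides equal zero regardless of the other factors. The correct approach requires considering y = 4 as a separate case.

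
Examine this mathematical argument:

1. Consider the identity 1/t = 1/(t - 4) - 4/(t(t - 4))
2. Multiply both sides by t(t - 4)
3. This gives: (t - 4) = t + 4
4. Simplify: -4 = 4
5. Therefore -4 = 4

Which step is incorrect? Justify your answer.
Step 3: This gives: (t - 4) = t + 4

Step 3 makes a sign error when clearing denominators. Multiplying -4/(t(t - 4)) by t(t - 4) gives -4, not +4. The correct result is (t - 4) = t - 4, which is trivially true, not (t - 4) = t + 4. (Step 1 is a valid identity: 1/(t - 4) - 4/(t(t - 4)) = (t - 4)/(t(t - 4)) = 1/t.)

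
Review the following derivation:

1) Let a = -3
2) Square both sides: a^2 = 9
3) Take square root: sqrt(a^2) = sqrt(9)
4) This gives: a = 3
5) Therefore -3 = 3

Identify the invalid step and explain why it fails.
Step 4: This gives: a = 3

Step 4 incorrectly states that sqrt(a^2) = a. The correct identity is sqrt(a^2) = |a|. Since a = -3 < 0, we have sqrt(a^2) = |-3| = 3, not a = -3.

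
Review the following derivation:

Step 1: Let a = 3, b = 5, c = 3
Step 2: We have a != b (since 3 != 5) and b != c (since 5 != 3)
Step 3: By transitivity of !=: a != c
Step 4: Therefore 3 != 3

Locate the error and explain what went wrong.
Step 3: By transitivity of !=: a != c

Step 3 incorrectly applies transitivity to the '!=' relation. Transitivity states: if a R b and b R c, then a R c. However, '!=' is not transitive. Counterexample: 3 != 5 and 5 != 3, but 3 = 3 (both equal 3). Transitivity holds for relations like <, <=, =, but not for !=.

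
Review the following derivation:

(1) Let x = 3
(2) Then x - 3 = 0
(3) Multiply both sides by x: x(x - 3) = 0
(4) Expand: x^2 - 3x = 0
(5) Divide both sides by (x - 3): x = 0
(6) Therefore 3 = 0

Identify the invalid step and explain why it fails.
Step 5: Divide both sides by (x - 3): x = 0

Step 5 divides both sides by (x - 3). However, since x = 3, we have (x - 3) = 0. Division by zero is undefined, making this step invalid.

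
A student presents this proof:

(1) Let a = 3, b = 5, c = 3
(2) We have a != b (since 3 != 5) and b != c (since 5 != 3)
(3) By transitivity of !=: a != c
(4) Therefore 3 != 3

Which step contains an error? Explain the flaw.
Step 3: By transitivity of !=: a != c

Step 3 incorrectly applies transitivity to the '!=' relation. Transitivity states: if a R b and b R c, then a R c. However, '!=' is not transitive. Counterexample: 3 != 5 and 5 != 3, but 3 = 3 (both equal 3). Transitivity holds for relations like <, <=, =, but not for !=.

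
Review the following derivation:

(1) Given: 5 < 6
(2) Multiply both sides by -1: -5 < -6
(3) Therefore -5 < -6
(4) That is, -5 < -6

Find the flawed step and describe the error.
Step 2: Multiply both sides by -1: -5 < -6

Step 2 multiplies both sides by -1 but fails to reverse the inequality sign. When multiplying (or dividing) an inequality by a negative number, the direction must be reversed. Since 5 < 6, we should get -5 > -6, i.e., -5 > -6.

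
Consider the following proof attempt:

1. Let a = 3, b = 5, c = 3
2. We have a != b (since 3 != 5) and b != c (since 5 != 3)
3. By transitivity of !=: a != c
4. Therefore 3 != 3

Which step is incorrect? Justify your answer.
Step 3: By transitivity of !=: a != c

Step 3 incorrectly applies transitivity to the '!=' relation. Transitivity states: if a R b and b R c, then a R c. However, '!=' is not transitive. Counterexample: 3 != 5 and 5 != 3, but 3 = 3 (both equal 3). Transitivity holds for relations like <, <=, =, but not for !=.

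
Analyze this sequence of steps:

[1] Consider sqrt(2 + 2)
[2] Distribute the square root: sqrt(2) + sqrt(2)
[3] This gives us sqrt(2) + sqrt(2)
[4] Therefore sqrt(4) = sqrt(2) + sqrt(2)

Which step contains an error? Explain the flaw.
Step 2: Distribute the square root: sqrt(2) + sqrt(2)

Step 2 incorrectly 'distributes' the square root over addition. The square root function does not distribute: sqrt(a + b) ≠ sqrt(a) + sqrt(b). In fact, sqrt(2 + 2) = sqrt(4) ≈ 2.0000, while sqrt(2) + sqrt(2) ≈ 2.8284.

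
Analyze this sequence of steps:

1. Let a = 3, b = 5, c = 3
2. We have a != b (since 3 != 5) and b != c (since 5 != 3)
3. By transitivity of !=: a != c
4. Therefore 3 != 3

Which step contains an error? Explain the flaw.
Step 3: By transitivity of !=: a != c

Step 3 incorrectly applies transitivity to the '!=' relation. Transitivity states: if a R b and b R c, then a R c. However, '!=' is not transitive. Counterexample: 3 != 5 and 5 != 3, but 3 = 3 (both equal 3). Transitivity holds for relations like <, <=, =, but not for !=.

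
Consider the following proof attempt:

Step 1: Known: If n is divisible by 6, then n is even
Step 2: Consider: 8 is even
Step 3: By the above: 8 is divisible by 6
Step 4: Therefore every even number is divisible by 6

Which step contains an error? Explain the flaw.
Step 3: By the above: 8 is divisible by 6

Step 3 commits the fallacy of affirming the consequent. The known fact 'divisible by 6 → even' does NOT imply 'even → divisible by 6'. That would be the converse, which is false. For example, 8 is even but 8 ÷ 6 = 1.33, which is not an integer.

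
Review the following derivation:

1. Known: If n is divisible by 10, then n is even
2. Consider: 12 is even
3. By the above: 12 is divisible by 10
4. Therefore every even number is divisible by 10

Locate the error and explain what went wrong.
Step 3: By the above: 12 is divisible by 10

Step 3 commits the fallacy of affirming the consequent. The known fact 'divisible by 10 → even' does NOT imply 'even → divisible by 10'. That would be the converse, which is false. For example, 12 is even but 12 ÷ 10 = 1.20, which is not an integer.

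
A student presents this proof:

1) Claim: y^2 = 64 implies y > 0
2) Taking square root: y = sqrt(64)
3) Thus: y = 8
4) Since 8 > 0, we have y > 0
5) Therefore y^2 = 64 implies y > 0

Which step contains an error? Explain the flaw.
Step 2: Taking square root: y = sqrt(64)

Step 2 takes the square root and assumes the positive root only. The equation y^2 = 64 actually has two solutions: y = 8 and y = -8. The proof silently assumes y > 0 without justification, then uses this assumption to conclude y > 0, which is circular. The counterexample y = -8 shows the claim is false.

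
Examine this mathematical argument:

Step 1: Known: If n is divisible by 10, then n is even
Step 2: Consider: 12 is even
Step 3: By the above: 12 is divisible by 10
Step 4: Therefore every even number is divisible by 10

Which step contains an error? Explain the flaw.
Step 3: By the above: 12 is divisible by 10

Step 3 commits the fallacy of affirming the consequent. The known fact 'divisible by 10 → even' does NOT imply 'even → divisible by 10'. That would be the converse, which is false. For example, 12 is even but 12 ÷ 10 = 1.20, which is not an integer.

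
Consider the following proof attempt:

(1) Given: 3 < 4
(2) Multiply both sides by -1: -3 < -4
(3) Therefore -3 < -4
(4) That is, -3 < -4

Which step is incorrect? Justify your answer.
Step 2: Multiply both sides by -1: -3 < -4

Step 2 multiplies both sides by -1 but fails to reverse the inequality sign. When multiplying (or dividing) an inequality by a negative number, the direction must be reversed. Since 3 < 4, we should get -3 > -4, i.e., -3 > -4.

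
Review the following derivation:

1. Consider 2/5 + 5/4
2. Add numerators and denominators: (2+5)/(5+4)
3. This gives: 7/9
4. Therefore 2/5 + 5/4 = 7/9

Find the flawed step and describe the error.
Step 2: Add numerators and denominators: (2+5)/(5+4)

Step 2 incorrectly adds fractions by separately adding numerators and denominators. This is wrong. The correct method requires a common denominator: 2/5 + 5/4 = (2×4 + 5×5)/(5×4) = 33/20 = 33/20. The method used gives 7/9, which is different.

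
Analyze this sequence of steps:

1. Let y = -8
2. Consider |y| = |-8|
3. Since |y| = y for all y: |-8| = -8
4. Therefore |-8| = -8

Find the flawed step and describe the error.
Step 3: Since |y| = y for all y: |-8| = -8

Step 3 incorrectly states that |y| = y for all y. The correct definition is |y| = y when y >= 0, and |y| = -y when y < 0. Since -8 < 0, we have |-8| = -(-8) = 8, not -8.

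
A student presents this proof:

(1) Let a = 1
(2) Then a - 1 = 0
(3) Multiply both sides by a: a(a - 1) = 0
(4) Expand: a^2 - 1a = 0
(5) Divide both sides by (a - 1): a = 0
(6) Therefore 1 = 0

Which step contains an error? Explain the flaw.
Step 5: Divide both sides by (a - 1): a = 0

Step 5 divides both sides by (a - 1). However, since a = 1, we have (a - 1) = 0. Division by zero is undefined, making this step invalid.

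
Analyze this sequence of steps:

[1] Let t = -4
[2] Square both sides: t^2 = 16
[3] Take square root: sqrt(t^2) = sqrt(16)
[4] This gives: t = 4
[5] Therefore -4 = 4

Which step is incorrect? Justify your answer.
Step 4: This gives: t = 4

Step 4 incorrectly states that sqrt(t^2) = t. The correct identity is sqrt(t^2) = |t|. Since t = -4 < 0, we have sqrt(t^2) = |-4| = 4, not t = -4.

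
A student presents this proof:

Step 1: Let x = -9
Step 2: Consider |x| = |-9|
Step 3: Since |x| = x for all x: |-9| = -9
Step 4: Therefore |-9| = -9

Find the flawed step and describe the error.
Step 3: Since |x| = x for all x: |-9| = -9

Step 3 incorrectly states that |x| = x for all x. The correct definition is |x| = x when x >= 0, and |x| = -x when x < 0. Since -9 < 0, we have |-9| = -(-9) = 9, not -9.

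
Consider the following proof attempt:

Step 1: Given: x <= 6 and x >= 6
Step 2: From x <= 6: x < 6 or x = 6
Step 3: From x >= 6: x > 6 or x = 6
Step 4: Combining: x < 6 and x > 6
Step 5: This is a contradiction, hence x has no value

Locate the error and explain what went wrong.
Step 4: Combining: x < 6 and x > 6

Step 4 incorrectly combines the conditions. From x <= 6 and x >= 6, the intersection is x = 6. The error treats the 'or' cases as 'and' requirements. The correct conclusion is that x = 6 is the unique solution, not that no solution exists.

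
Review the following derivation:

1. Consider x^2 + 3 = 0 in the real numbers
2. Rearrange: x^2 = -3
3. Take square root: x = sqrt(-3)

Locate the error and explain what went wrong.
Step 3: Take square root: x = sqrt(-3)

Step 3 takes the square root of -3, which is negative. In the real number system, the square root of a negative number is undefined. The equation x^2 + 3 = 0 has no real solutions. Square roots of negative numbers only exist in the complex numbers.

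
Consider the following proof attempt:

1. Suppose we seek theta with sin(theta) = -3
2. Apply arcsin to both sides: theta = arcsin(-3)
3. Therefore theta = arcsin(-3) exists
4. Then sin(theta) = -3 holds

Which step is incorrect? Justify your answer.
Step 2: Apply arcsin to both sides: theta = arcsin(-3)

Step 2 applies arcsin to -3. However, arcsin(x) is only defined for x in [-1, 1] because sin(theta) can only produce values in that range. Since |-3| > 1, arcsin(-3) is undefined. There is no angle whose sine equals -3.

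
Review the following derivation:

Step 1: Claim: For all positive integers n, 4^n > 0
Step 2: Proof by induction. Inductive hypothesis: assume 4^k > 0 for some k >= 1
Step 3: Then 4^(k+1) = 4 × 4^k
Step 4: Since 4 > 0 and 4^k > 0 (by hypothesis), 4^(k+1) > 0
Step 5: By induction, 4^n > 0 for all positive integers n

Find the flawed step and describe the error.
Step 5: By induction, 4^n > 0 for all positive integers n

Step 5 concludes the proof by induction, but no base case was ever established. A valid induction proof requires: (1) a base case proving 4^1 > 0, and (2) an inductive step showing IF 4^k > 0 THEN 4^(k+1) > 0. Steps 2-4 correctly establish the inductive step, but without the base case the conclusion in step 5 does not follow.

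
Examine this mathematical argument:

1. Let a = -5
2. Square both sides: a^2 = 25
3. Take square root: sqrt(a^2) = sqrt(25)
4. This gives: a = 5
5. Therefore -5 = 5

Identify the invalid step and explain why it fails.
Step 4: This gives: a = 5

Step 4 incorrectly states that sqrt(a^2) = a. The correct identity is sqrt(a^2) = |a|. Since a = -5 < 0, we have sqrt(a^2) = |-5| = 5, not a = -5.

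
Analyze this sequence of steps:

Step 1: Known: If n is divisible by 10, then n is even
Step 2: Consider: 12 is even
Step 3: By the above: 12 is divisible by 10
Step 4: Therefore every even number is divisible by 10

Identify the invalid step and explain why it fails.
Step 3: By the above: 12 is divisible by 10

Step 3 commits the fallacy of affirming the consequent. The known fact 'divisible by 10 → even' does NOT imply 'even → divisible by 10'. That would be the converse, which is false. For example, 12 is even but 12 ÷ 10 = 1.20, which is not an integer.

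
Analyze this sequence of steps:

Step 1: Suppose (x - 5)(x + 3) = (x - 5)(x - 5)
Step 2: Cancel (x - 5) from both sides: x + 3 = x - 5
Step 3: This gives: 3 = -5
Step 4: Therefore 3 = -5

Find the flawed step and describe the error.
Step 2: Cancel (x - 5) from both sides: x + 3 = x - 5

Step 2 cancels (x - 5) from both sides. This is only valid if (x - 5) ≠ 0, i.e., x ≠ 5. When x = 5, both sides equal zero regardless of the other factors. The correct approach requires considering x = 5 as a separate case.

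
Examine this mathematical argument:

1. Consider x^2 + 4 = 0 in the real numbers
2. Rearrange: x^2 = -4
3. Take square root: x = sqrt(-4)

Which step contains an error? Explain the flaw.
Step 3: Take square root: x = sqrt(-4)

Step 3 takes the square root of -4, which is negative. In the real number system, the square root of a negative number is undefined. The equation x^2 + 4 = 0 has no real solutions. Square roots of negative numbers only exist in the complex numbers.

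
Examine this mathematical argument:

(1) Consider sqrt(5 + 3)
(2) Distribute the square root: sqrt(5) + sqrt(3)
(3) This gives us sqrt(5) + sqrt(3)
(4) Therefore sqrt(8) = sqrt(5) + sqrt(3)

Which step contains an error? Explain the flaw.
Step 2: Distribute the square root: sqrt(5) + sqrt(3)

Step 2 incorrectly 'distributes' the square root over addition. The square root function does not distribute: sqrt(a + b) ≠ sqrt(a) + sqrt(b). In fact, sqrt(5 + 3) = sqrt(8) ≈ 2.8284, while sqrt(5) + sqrt(3) ≈ 3.9681.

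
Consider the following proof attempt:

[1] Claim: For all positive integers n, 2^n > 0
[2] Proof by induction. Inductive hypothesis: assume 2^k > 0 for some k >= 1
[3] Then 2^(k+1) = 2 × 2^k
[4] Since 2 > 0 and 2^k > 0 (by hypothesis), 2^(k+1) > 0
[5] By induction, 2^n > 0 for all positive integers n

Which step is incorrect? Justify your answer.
Step 5: By induction, 2^n > 0 for all positive integers n

Step 5 concludes the proof by induction, but no base case was ever established. A valid induction proof requires: (1) a base case proving 2^1 > 0, and (2) an inductive step showing IF 2^k > 0 THEN 2^(k+1) > 0. Steps 2-4 correctly establish the inductive step, but without the base case the conclusion in step 5 does not follow.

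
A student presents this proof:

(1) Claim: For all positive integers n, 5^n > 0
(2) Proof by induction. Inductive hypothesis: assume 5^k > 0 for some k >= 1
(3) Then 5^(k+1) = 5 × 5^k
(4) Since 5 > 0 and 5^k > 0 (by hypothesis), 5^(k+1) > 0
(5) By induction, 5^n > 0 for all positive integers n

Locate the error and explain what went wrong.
Step 5: By induction, 5^n > 0 for all positive integers n

Step 5 concludes the proof by induction, but no base case was ever established. A valid induction proof requires: (1) a base case proving 5^1 > 0, and (2) an inductive step showing IF 5^k > 0 THEN 5^(k+1) > 0. Steps 2-4 correctly establish the inductive step, but without the base case the conclusion in step 5 does not follow.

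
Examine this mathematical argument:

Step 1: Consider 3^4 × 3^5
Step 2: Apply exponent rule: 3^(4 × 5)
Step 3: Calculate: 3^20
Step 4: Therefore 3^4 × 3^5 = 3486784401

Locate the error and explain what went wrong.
Step 2: Apply exponent rule: 3^(4 × 5)

Step 2 incorrectly states that a^b × a^c = a^(b×c). The correct rule is a^b × a^c = a^(b+c). The actual value is 3^4 × 3^5 = 3^9 = 19683, not 3^20 = 3486784401.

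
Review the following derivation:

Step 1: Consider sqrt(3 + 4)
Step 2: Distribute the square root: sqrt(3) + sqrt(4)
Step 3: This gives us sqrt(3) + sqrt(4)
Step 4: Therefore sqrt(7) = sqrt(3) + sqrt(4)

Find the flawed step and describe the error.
Step 2: Distribute the square root: sqrt(3) + sqrt(4)

Step 2 incorrectly 'distributes' the square root over addition. The square root function does not distribute: sqrt(a + b) ≠ sqrt(a) + sqrt(b). In fact, sqrt(3 + 4) = sqrt(7) ≈ 2.6458, while sqrt(3) + sqrt(4) ≈ 3.7321.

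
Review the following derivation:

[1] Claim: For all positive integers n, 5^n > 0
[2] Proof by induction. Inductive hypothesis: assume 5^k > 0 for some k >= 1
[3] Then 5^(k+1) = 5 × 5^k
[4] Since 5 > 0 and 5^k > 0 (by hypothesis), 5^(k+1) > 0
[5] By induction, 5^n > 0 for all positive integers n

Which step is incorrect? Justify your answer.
Step 5: By induction, 5^n > 0 for all positive integers n

Step 5 concludes the proof by induction, but no base case was ever established. A valid induction proof requires: (1) a base case proving 5^1 > 0, and (2) an inductive step showing IF 5^k > 0 THEN 5^(k+1) > 0. Steps 2-4 correctly establish the inductive step, but without the base case the conclusion in step 5 does not follow.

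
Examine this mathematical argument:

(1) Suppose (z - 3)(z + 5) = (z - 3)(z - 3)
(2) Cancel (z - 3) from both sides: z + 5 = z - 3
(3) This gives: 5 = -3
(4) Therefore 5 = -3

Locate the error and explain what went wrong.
Step 2: Cancel (z - 3) from both sides: z + 5 = z - 3

Step 2 cancels (z - 3) from both sides. This is only valid if (z - 3) ≠ 0, i.e., z ≠ 3. When z = 3, both sides equal zero regardless of the other factors. The correct approach requires considering z = 3 as a separate case.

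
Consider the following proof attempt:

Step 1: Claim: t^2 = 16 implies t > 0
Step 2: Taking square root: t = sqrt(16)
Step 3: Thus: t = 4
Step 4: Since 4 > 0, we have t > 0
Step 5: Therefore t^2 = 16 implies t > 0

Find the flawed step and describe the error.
Step 2: Taking square root: t = sqrt(16)

Step 2 takes the square root and assumes the positive root only. The equation t^2 = 16 actually has two solutions: t = 4 and t = -4. The proof silently assumes t > 0 without justification, then uses this assumption to conclude t > 0, which is circular. The counterexample t = -4 shows the claim is false.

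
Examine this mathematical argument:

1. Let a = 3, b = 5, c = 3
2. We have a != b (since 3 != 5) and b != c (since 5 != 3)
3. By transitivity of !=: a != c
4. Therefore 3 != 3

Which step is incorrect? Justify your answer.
Step 3: By transitivity of !=: a != c

Step 3 incorrectly applies transitivity to the '!=' relation. Transitivity states: if a R b and b R c, then a R c. However, '!=' is not transitive. Counterexample: 3 != 5 and 5 != 3, but 3 = 3 (both equal 3). Transitivity holds for relations like <, <=, =, but not for !=.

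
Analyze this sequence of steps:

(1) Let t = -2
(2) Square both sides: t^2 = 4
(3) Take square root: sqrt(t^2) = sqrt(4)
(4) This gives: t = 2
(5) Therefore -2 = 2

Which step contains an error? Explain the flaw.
Step 4: This gives: t = 2

Step 4 incorrectly states that sqrt(t^2) = t. The correct identity is sqrt(t^2) = |t|. Since t = -2 < 0, we have sqrt(t^2) = |-2| = 2, not t = -2.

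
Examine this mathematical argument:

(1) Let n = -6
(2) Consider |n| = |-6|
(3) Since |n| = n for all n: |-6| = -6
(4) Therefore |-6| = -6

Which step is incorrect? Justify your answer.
Step 3: Since |n| = n for all n: |-6| = -6

Step 3 incorrectly states that |n| = n for all n. The correct definition is |n| = n when n >= 0, and |n| = -n when n < 0. Since -6 < 0, we have |-6| = -(-6) = 6, not -6.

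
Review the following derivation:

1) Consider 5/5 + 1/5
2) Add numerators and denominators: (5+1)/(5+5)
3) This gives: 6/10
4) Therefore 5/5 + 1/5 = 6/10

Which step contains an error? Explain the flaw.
Step 2: Add numerators and denominators: (5+1)/(5+5)

Step 2 incorrectly adds fractions by separately adding numerators and denominators. This is wrong. The correct method requires a common denominator: 5/5 + 1/5 = (5×5 + 1×5)/(5×5) = 30/25 = 6/5. The method used gives 6/10, which is different.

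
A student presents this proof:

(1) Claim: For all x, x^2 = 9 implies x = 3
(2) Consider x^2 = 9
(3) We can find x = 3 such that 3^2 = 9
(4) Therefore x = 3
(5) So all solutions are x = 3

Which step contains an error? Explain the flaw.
Step 4: Therefore x = 3

Step 4 incorrectly concludes that x = 3 is the only solution. The proof shows that x = 3 is A solution (existence), but does not show it is the ONLY solution (uniqueness). In fact, x = -3 is also a solution since (-3)^2 = 9. Finding one solution doesn't prove there are no others.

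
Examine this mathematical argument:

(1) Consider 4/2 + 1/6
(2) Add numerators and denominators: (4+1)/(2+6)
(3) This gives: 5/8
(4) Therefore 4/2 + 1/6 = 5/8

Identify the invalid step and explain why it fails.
Step 2: Add numerators and denominators: (4+1)/(2+6)

Step 2 incorrectly adds fractions by separately adding numerators and denominators. This is wrong. The correct method requires a common denominator: 4/2 + 1/6 = (4×6 + 1×2)/(2×6) = 26/12 = 13/6. The method used gives 5/8, which is different.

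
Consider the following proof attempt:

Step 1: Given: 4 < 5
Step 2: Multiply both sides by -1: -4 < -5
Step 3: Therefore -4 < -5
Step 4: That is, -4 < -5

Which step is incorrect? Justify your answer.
Step 2: Multiply both sides by -1: -4 < -5

Step 2 multiplies both sides by -1 but fails to reverse the inequality sign. When multiplying (or dividing) an inequality by a negative number, the direction must be reversed. Since 4 < 5, we should get -4 > -5, i.e., -4 > -5.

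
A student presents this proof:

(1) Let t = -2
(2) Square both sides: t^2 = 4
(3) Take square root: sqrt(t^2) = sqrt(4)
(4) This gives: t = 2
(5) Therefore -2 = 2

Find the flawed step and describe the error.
Step 4: This gives: t = 2

Step 4 incorrectly states that sqrt(t^2) = t. The correct identity is sqrt(t^2) = |t|. Since t = -2 < 0, we have sqrt(t^2) = |-2| = 2, not t = -2.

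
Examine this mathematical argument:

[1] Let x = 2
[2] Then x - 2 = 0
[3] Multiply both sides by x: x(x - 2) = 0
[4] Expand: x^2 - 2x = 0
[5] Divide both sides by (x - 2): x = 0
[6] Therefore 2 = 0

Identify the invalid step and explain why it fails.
Step 5: Divide both sides by (x - 2): x = 0

Step 5 divides both sides by (x - 2). However, since x = 2, we have (x - 2) = 0. Division by zero is undefined, making this step invalid.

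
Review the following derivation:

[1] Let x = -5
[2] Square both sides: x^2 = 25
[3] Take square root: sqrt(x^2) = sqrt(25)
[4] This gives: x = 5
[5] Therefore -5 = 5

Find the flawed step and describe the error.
Step 4: This gives: x = 5

Step 4 incorrectly states that sqrt(x^2) = x. The correct identity is sqrt(x^2) = |x|. Since x = -5 < 0, we have sqrt(x^2) = |-5| = 5, not x = -5.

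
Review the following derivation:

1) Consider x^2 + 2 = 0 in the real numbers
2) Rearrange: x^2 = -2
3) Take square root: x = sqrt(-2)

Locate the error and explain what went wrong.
Step 3: Take square root: x = sqrt(-2)

Step 3 takes the square root of -2, which is negative. In the real number system, the square root of a negative number is undefined. The equation x^2 + 2 = 0 has no real solutions. Square roots of negative numbers only exist in the complex numbers.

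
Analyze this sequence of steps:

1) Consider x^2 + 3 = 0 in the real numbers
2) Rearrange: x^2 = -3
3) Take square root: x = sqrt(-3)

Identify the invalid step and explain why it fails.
Step 3: Take square root: x = sqrt(-3)

Step 3 takes the square root of -3, which is negative. In the real number system, the square root of a negative number is undefined. The equation x^2 + 3 = 0 has no real solutions. Square roots of negative numbers only exist in the complex numbers.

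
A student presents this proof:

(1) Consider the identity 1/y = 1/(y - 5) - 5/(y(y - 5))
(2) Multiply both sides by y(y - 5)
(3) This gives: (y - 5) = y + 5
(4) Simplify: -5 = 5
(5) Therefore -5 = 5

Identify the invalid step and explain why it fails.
Step 3: This gives: (y - 5) = y + 5

Step 3 makes a sign error when clearing denominators. Multiplying -5/(y(y - 5)) by y(y - 5) gives -5, not +5. The correct result is (y - 5) = y - 5, which is trivially true, not (y - 5) = y + 5. (Step 1 is a valid identity: 1/(y - 5) - 5/(y(y - 5)) = (y - 5)/(y(y - 5)) = 1/y.)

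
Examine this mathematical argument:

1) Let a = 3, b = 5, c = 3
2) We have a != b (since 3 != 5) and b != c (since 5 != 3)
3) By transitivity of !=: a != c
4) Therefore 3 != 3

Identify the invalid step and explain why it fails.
Step 3: By transitivity of !=: a != c

Step 3 incorrectly applies transitivity to the '!=' relation. Transitivity states: if a R b and b R c, then a R c. However, '!=' is not transitive. Counterexample: 3 != 5 and 5 != 3, but 3 = 3 (both equal 3). Transitivity holds for relations like <, <=, =, but not for !=.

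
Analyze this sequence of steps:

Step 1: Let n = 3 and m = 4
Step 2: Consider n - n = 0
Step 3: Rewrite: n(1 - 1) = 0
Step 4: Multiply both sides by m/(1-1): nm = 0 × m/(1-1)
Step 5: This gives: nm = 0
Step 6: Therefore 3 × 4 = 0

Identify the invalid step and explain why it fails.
Step 4: Multiply both sides by m/(1-1): nm = 0 × m/(1-1)

Step 4 multiplies both sides by m/(1-1). However, 1-1 = 0, so this is multiplication by m/0, which is undefined. We cannot multiply by an undefined expression.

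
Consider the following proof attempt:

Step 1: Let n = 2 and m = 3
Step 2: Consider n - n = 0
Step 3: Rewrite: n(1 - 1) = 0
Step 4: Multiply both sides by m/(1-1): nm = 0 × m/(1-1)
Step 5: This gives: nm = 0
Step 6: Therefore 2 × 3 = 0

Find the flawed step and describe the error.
Step 4: Multiply both sides by m/(1-1): nm = 0 × m/(1-1)

Step 4 multiplies both sides by m/(1-1). However, 1-1 = 0, so this is multiplication by m/0, which is undefined. We cannot multiply by an undefined expression.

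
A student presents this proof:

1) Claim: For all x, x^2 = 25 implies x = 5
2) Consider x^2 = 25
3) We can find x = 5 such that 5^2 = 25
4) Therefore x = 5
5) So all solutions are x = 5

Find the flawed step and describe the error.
Step 4: Therefore x = 5

Step 4 incorrectly concludes that x = 5 is the only solution. The proof shows that x = 5 is A solution (existence), but does not show it is the ONLY solution (uniqueness). In fact, x = -5 is also a solution since (-5)^2 = 25. Finding one solution doesn't prove there are no others.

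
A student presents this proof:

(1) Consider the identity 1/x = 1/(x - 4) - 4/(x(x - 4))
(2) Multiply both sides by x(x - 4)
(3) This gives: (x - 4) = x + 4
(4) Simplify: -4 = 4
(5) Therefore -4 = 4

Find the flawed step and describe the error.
Step 3: This gives: (x - 4) = x + 4

Step 3 makes a sign error when clearing denominators. Multiplying -4/(x(x - 4)) by x(x - 4) gives -4, not +4. The correct result is (x - 4) = x - 4, which is trivially true, not (x - 4) = x + 4. (Step 1 is a valid identity: 1/(x - 4) - 4/(x(x - 4)) = (x - 4)/(x(x - 4)) = 1/x.)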